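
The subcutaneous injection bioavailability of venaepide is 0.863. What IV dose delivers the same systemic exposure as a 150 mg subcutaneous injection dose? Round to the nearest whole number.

D_iv = 129 mg

Systemic exposure from an extravascular dose = F × D_ev, so the equivalent IV dose is F × D_ev.
D_iv = F × D_ev = 0.863 × 150 = 129.45 mg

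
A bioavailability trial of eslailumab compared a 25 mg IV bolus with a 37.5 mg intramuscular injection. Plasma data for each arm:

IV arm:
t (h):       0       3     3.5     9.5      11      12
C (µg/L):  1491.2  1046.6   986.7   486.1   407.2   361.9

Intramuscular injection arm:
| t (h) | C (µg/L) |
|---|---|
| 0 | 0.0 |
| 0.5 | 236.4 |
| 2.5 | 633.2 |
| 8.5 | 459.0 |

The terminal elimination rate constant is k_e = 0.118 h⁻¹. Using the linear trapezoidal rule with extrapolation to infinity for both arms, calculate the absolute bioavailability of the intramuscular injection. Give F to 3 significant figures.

F = 0.420

Trapezoidal AUC_0→12 (IV):
  [0→3]: (1491.2+1046.6)/2 × 3 = 3806.7
  [3→3.5]: (1046.6+986.7)/2 × 0.5 = 508.325
  [3.5→9.5]: (986.7+486.1)/2 × 6 = 4418.4
  [9.5→11]: (486.1+407.2)/2 × 1.5 = 669.975
  [11→12]: (407.2+361.9)/2 × 1 = 384.55
  Sum = 9787.95 µg/L·h
IV tail: 361.9/0.118 = 3066.949; AUC_iv,0→∞ = 9787.95 + 3066.949 = 12854.899 µg/L·h
Trapezoidal AUC_0→8.5 (intramuscular injection):
  [0→0.5]: (0.0+236.4)/2 × 0.5 = 59.1
  [0.5→2.5]: (236.4+633.2)/2 × 2 = 869.6
  [2.5→8.5]: (633.2+459.0)/2 × 6 = 3276.6
  Sum = 4205.3 µg/L·h
intramuscular injection tail: 459.0/0.118 = 3889.831; AUC_ev,0→∞ = 4205.3 + 3889.831 = 8095.131 µg/L·h
F = (AUC_ev/D_ev)/(AUC_iv/D_iv) = (8095.131/37.5)/(12854.899/25) = 215.87016/514.19596 = 0.4198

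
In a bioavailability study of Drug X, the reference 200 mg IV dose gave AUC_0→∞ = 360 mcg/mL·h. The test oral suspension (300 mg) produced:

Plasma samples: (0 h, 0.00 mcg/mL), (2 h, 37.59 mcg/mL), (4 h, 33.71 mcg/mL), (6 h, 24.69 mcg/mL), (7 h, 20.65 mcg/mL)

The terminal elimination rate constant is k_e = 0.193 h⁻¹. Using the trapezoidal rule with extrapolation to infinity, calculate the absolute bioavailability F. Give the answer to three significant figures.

F = 0.550

Trapezoidal AUC_0→7 (oral suspension):
  [0→2]: (0.00+37.59)/2 × 2 = 37.59
  [2→4]: (37.59+33.71)/2 × 2 = 71.3
  [4→6]: (33.71+24.69)/2 × 2 = 58.4
  [6→7]: (24.69+20.65)/2 × 1 = 22.67
  Sum = 189.96 mcg/mL·h
Tail: C_last/k_e = 20.65/0.193 = 106.995
AUC_0→∞ (oral suspension) = 189.96 + 106.995 = 296.955 mcg/mL·h
F = (AUC_ev/D_ev)/(AUC_iv/D_iv) = (296.955/300)/(360/200) = 0.98985/1.8 = 0.5499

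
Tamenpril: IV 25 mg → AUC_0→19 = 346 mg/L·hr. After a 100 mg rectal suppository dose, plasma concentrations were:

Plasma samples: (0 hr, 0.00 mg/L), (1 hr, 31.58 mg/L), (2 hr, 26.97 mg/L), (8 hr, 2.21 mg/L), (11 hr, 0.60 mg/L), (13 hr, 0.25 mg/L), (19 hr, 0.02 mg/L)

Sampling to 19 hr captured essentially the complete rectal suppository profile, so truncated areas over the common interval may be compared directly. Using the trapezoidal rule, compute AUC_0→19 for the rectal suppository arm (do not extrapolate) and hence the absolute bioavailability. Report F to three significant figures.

F = 0.100

Trapezoidal AUC_0→19 (rectal suppository):
  [0→1]: (0.00+31.58)/2 × 1 = 15.79
  [1→2]: (31.58+26.97)/2 × 1 = 29.275
  [2→8]: (26.97+2.21)/2 × 6 = 87.54
  [8→11]: (2.21+0.60)/2 × 3 = 4.215
  [11→13]: (0.60+0.25)/2 × 2 = 0.85
  [13→19]: (0.25+0.02)/2 × 6 = 0.81
  Sum = 138.48 mg/L·hr
F = (AUC_ev/D_ev)/(AUC_iv/D_iv) = (138.48/100)/(346/25) = 1.3848/13.84 = 0.1001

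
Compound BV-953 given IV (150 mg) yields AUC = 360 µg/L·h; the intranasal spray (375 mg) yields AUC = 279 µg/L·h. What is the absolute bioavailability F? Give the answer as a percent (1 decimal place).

F = (AUC_ev / D_ev) / (AUC_iv / D_iv)
  = (279/375) / (360/150)
  = 0.744 / 2.4 = 0.3100
  = 31.00%

F = 31.0%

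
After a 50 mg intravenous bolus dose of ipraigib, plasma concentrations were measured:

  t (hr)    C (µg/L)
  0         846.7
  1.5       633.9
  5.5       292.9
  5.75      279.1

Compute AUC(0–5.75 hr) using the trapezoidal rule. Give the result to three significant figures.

AUC = 3040 µg/L·hr

Trapezoidal AUC_0→5.75:
  [0→1.5]: (846.7+633.9)/2 × 1.5 = 1110.45
  [1.5→5.5]: (633.9+292.9)/2 × 4 = 1853.6
  [5.5→5.75]: (292.9+279.1)/2 × 0.25 = 71.5
  Sum = 3035.55 µg/L·hr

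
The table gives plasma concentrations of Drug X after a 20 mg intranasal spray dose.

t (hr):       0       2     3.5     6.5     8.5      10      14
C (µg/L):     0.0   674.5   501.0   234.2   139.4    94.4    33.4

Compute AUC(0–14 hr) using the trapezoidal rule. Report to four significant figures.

Trapezoidal AUC_0→14:
  [0→2]: (0.0+674.5)/2 × 2 = 674.5
  [2→3.5]: (674.5+501.0)/2 × 1.5 = 881.625
  [3.5→6.5]: (501.0+234.2)/2 × 3 = 1102.8
  [6.5→8.5]: (234.2+139.4)/2 × 2 = 373.6
  [8.5→10]: (139.4+94.4)/2 × 1.5 = 175.35
  [10→14]: (94.4+33.4)/2 × 4 = 255.6
  Sum = 3463.475 µg/L·hr

AUC = 3463 µg/L·hr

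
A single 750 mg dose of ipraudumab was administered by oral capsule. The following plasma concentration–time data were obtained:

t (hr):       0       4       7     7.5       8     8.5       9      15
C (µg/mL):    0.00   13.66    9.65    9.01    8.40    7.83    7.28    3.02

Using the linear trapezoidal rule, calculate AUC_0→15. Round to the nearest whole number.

Trapezoidal AUC_0→15:
  [0→4]: (0.00+13.66)/2 × 4 = 27.32
  [4→7]: (13.66+9.65)/2 × 3 = 34.965
  [7→7.5]: (9.65+9.01)/2 × 0.5 = 4.665
  [7.5→8]: (9.01+8.40)/2 × 0.5 = 4.3525
  [8→8.5]: (8.40+7.83)/2 × 0.5 = 4.0575
  [8.5→9]: (7.83+7.28)/2 × 0.5 = 3.7775
  [9→15]: (7.28+3.02)/2 × 6 = 30.9
  Sum = 110.0375 µg/mL·hr

AUC = 110 µg/mL·hr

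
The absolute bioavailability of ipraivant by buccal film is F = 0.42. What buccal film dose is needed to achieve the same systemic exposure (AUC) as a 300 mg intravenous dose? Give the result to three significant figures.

D_buccal = 714 mg

For equal systemic exposure: F × D_ev = D_iv
D_ev = D_iv / F = 300 / 0.42 = 714.286 mg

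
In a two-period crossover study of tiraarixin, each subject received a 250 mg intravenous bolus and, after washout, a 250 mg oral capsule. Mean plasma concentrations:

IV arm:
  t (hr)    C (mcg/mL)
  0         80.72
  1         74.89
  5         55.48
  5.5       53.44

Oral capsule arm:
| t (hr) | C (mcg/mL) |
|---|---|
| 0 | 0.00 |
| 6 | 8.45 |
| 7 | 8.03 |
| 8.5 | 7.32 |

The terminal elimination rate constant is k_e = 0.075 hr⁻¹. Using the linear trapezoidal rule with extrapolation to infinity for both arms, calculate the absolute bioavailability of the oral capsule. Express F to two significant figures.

F = 0.13

Trapezoidal AUC_0→5.5 (IV):
  [0→1]: (80.72+74.89)/2 × 1 = 77.805
  [1→5]: (74.89+55.48)/2 × 4 = 260.74
  [5→5.5]: (55.48+53.44)/2 × 0.5 = 27.23
  Sum = 365.775 mcg/mL·hr
IV tail: 53.44/0.075 = 712.533; AUC_iv,0→∞ = 365.775 + 712.533 = 1078.308 mcg/mL·hr
Trapezoidal AUC_0→8.5 (oral capsule):
  [0→6]: (0.00+8.45)/2 × 6 = 25.35
  [6→7]: (8.45+8.03)/2 × 1 = 8.24
  [7→8.5]: (8.03+7.32)/2 × 1.5 = 11.5125
  Sum = 45.1025 mcg/mL·hr
oral capsule tail: 7.32/0.075 = 97.600; AUC_ev,0→∞ = 45.1025 + 97.600 = 142.7025 mcg/mL·hr
F = (AUC_ev/D_ev)/(AUC_iv/D_iv) = (142.7025/250)/(1078.308/250) = 0.57081/4.313232 = 0.1323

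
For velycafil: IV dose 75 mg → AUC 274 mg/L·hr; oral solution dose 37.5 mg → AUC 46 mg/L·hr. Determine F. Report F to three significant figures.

F = (AUC_ev / D_ev) / (AUC_iv / D_iv)
  = (46/37.5) / (274/75)
  = 1.22667 / 3.65333 = 0.3358

F = 0.336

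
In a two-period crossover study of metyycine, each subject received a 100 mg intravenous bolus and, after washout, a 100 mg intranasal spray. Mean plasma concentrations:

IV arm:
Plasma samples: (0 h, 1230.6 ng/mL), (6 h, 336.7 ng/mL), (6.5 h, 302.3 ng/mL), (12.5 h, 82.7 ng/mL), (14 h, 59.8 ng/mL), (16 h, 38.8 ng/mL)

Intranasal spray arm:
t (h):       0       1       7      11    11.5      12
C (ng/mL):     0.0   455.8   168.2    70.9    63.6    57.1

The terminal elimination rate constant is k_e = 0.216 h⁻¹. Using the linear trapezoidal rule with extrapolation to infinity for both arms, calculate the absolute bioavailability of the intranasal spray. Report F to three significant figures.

F = 0.454

Trapezoidal AUC_0→16 (IV):
  [0→6]: (1230.6+336.7)/2 × 6 = 4701.9
  [6→6.5]: (336.7+302.3)/2 × 0.5 = 159.75
  [6.5→12.5]: (302.3+82.7)/2 × 6 = 1155.0
  [12.5→14]: (82.7+59.8)/2 × 1.5 = 106.875
  [14→16]: (59.8+38.8)/2 × 2 = 98.6
  Sum = 6222.125 ng/mL·h
IV tail: 38.8/0.216 = 179.630; AUC_iv,0→∞ = 6222.125 + 179.630 = 6401.755 ng/mL·h
Trapezoidal AUC_0→12 (intranasal spray):
  [0→1]: (0.0+455.8)/2 × 1 = 227.9
  [1→7]: (455.8+168.2)/2 × 6 = 1872.0
  [7→11]: (168.2+70.9)/2 × 4 = 478.2
  [11→11.5]: (70.9+63.6)/2 × 0.5 = 33.625
  [11.5→12]: (63.6+57.1)/2 × 0.5 = 30.175
  Sum = 2641.9 ng/mL·h
intranasal spray tail: 57.1/0.216 = 264.352; AUC_ev,0→∞ = 2641.9 + 264.352 = 2906.252 ng/mL·h
F = (AUC_ev/D_ev)/(AUC_iv/D_iv) = (2906.252/100)/(6401.755/100) = 29.06252/64.01755 = 0.4540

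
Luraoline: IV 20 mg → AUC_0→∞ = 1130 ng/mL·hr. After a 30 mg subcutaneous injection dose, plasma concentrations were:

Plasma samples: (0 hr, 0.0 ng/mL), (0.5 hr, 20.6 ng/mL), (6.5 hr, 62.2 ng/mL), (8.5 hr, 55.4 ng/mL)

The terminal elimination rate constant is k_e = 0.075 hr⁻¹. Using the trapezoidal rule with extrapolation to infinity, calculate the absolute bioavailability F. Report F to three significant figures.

F = 0.655

Trapezoidal AUC_0→8.5 (subcutaneous injection):
  [0→0.5]: (0.0+20.6)/2 × 0.5 = 5.15
  [0.5→6.5]: (20.6+62.2)/2 × 6 = 248.4
  [6.5→8.5]: (62.2+55.4)/2 × 2 = 117.6
  Sum = 371.15 ng/mL·hr
Tail: C_last/k_e = 55.4/0.075 = 738.667
AUC_0→∞ (subcutaneous injection) = 371.15 + 738.667 = 1109.817 ng/mL·hr
F = (AUC_ev/D_ev)/(AUC_iv/D_iv) = (1109.817/30)/(1130/20) = 36.9939/56.5 = 0.6548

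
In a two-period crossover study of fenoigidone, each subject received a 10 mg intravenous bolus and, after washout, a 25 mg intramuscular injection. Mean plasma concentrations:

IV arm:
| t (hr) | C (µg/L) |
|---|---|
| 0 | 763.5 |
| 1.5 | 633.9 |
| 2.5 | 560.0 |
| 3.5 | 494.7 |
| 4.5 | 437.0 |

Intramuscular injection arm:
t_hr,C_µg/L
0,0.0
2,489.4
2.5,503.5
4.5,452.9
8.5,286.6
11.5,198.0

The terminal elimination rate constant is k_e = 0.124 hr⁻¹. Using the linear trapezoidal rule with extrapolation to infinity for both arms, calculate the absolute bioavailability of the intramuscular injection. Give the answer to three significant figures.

Trapezoidal AUC_0→4.5 (IV):
  [0→1.5]: (763.5+633.9)/2 × 1.5 = 1048.05
  [1.5→2.5]: (633.9+560.0)/2 × 1 = 596.95
  [2.5→3.5]: (560.0+494.7)/2 × 1 = 527.35
  [3.5→4.5]: (494.7+437.0)/2 × 1 = 465.85
  Sum = 2638.2 µg/L·hr
IV tail: 437.0/0.124 = 3524.194; AUC_iv,0→∞ = 2638.2 + 3524.194 = 6162.394 µg/L·hr
Trapezoidal AUC_0→11.5 (intramuscular injection):
  [0→2]: (0.0+489.4)/2 × 2 = 489.4
  [2→2.5]: (489.4+503.5)/2 × 0.5 = 248.225
  [2.5→4.5]: (503.5+452.9)/2 × 2 = 956.4
  [4.5→8.5]: (452.9+286.6)/2 × 4 = 1479.0
  [8.5→11.5]: (286.6+198.0)/2 × 3 = 726.9
  Sum = 3899.925 µg/L·hr
intramuscular injection tail: 198.0/0.124 = 1596.774; AUC_ev,0→∞ = 3899.925 + 1596.774 = 5496.699 µg/L·hr
F = (AUC_ev/D_ev)/(AUC_iv/D_iv) = (5496.699/25)/(6162.394/10) = 219.86796/616.2394 = 0.3568

F = 0.357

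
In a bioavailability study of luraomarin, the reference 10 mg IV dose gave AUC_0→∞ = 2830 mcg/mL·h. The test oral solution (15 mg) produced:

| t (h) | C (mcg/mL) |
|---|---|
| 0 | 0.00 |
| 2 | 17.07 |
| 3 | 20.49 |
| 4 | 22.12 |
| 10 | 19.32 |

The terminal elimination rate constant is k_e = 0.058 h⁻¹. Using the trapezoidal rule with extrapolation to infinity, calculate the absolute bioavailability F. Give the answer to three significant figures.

Trapezoidal AUC_0→10 (oral solution):
  [0→2]: (0.00+17.07)/2 × 2 = 17.07
  [2→3]: (17.07+20.49)/2 × 1 = 18.78
  [3→4]: (20.49+22.12)/2 × 1 = 21.305
  [4→10]: (22.12+19.32)/2 × 6 = 124.32
  Sum = 181.475 mcg/mL·h
Tail: C_last/k_e = 19.32/0.058 = 333.103
AUC_0→∞ (oral solution) = 181.475 + 333.103 = 514.578 mcg/mL·h
F = (AUC_ev/D_ev)/(AUC_iv/D_iv) = (514.578/15)/(2830/10) = 34.3052/283 = 0.1212

F = 0.121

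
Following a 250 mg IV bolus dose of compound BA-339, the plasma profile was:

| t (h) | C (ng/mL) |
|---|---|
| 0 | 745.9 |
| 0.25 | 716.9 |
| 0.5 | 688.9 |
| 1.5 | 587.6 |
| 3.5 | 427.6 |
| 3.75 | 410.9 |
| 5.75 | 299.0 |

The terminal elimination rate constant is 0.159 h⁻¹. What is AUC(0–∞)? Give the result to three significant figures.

AUC = 4710 ng/mL·h

Trapezoidal AUC_0→5.75:
  [0→0.25]: (745.9+716.9)/2 × 0.25 = 182.85
  [0.25→0.5]: (716.9+688.9)/2 × 0.25 = 175.725
  [0.5→1.5]: (688.9+587.6)/2 × 1 = 638.25
  [1.5→3.5]: (587.6+427.6)/2 × 2 = 1015.2
  [3.5→3.75]: (427.6+410.9)/2 × 0.25 = 104.8125
  [3.75→5.75]: (410.9+299.0)/2 × 2 = 709.9
  Sum = 2826.7375 ng/mL·h
Extrapolated tail: C_last / k_e = 299.0 / 0.159 = 1880.503
AUC_0→∞ = 2826.7375 + 1880.503 = 4707.2405 ng/mL·h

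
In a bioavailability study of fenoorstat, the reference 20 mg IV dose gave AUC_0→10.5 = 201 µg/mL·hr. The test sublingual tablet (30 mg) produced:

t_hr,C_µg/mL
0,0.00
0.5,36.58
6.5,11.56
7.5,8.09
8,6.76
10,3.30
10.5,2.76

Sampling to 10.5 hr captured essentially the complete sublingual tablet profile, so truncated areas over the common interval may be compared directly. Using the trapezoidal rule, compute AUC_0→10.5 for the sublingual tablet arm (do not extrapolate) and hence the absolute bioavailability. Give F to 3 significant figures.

Trapezoidal AUC_0→10.5 (sublingual tablet):
  [0→0.5]: (0.00+36.58)/2 × 0.5 = 9.145
  [0.5→6.5]: (36.58+11.56)/2 × 6 = 144.42
  [6.5→7.5]: (11.56+8.09)/2 × 1 = 9.825
  [7.5→8]: (8.09+6.76)/2 × 0.5 = 3.7125
  [8→10]: (6.76+3.30)/2 × 2 = 10.06
  [10→10.5]: (3.30+2.76)/2 × 0.5 = 1.515
  Sum = 178.6775 µg/mL·hr
F = (AUC_ev/D_ev)/(AUC_iv/D_iv) = (178.6775/30)/(201/20) = 5.95592/10.05 = 0.5926

F = 0.593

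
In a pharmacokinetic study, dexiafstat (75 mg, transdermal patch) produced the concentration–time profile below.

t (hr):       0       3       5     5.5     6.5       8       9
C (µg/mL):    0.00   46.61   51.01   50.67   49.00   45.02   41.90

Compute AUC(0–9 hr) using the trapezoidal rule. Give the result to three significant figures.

AUC = 357 µg/mL·hr

Trapezoidal AUC_0→9:
  [0→3]: (0.00+46.61)/2 × 3 = 69.915
  [3→5]: (46.61+51.01)/2 × 2 = 97.62
  [5→5.5]: (51.01+50.67)/2 × 0.5 = 25.42
  [5.5→6.5]: (50.67+49.00)/2 × 1 = 49.835
  [6.5→8]: (49.00+45.02)/2 × 1.5 = 70.515
  [8→9]: (45.02+41.90)/2 × 1 = 43.46
  Sum = 356.765 µg/mL·hr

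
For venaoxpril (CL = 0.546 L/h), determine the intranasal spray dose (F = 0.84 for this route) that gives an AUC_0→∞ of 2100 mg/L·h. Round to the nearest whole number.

Dose = CL × AUC_0→∞ / F
     = 0.546 × 2100 / 0.84 = 1365 mg

Dose = 1365 mg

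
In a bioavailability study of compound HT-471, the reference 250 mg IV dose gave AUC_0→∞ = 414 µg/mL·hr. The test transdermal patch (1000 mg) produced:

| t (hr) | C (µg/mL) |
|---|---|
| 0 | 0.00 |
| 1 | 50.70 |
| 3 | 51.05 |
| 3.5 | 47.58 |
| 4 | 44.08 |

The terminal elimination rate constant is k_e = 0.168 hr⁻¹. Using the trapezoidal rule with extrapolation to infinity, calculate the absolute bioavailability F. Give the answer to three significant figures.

Trapezoidal AUC_0→4 (transdermal patch):
  [0→1]: (0.00+50.70)/2 × 1 = 25.35
  [1→3]: (50.70+51.05)/2 × 2 = 101.75
  [3→3.5]: (51.05+47.58)/2 × 0.5 = 24.6575
  [3.5→4]: (47.58+44.08)/2 × 0.5 = 22.915
  Sum = 174.6725 µg/mL·hr
Tail: C_last/k_e = 44.08/0.168 = 262.381
AUC_0→∞ (transdermal patch) = 174.6725 + 262.381 = 437.0535 µg/mL·hr
F = (AUC_ev/D_ev)/(AUC_iv/D_iv) = (437.0535/1000)/(414/250) = 0.4370535/1.656 = 0.2639

F = 0.264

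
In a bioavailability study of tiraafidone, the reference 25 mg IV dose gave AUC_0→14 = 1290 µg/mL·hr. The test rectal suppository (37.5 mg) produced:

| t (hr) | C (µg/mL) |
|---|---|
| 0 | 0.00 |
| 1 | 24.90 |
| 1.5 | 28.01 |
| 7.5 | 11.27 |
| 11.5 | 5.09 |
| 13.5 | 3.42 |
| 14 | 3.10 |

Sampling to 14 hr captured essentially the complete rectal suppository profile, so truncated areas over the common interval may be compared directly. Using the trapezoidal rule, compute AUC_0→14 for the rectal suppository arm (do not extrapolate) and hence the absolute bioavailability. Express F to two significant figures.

Trapezoidal AUC_0→14 (rectal suppository):
  [0→1]: (0.00+24.90)/2 × 1 = 12.45
  [1→1.5]: (24.90+28.01)/2 × 0.5 = 13.2275
  [1.5→7.5]: (28.01+11.27)/2 × 6 = 117.84
  [7.5→11.5]: (11.27+5.09)/2 × 4 = 32.72
  [11.5→13.5]: (5.09+3.42)/2 × 2 = 8.51
  [13.5→14]: (3.42+3.10)/2 × 0.5 = 1.63
  Sum = 186.3775 µg/mL·hr
F = (AUC_ev/D_ev)/(AUC_iv/D_iv) = (186.3775/37.5)/(1290/25) = 4.97007/51.6 = 0.0963

F = 0.096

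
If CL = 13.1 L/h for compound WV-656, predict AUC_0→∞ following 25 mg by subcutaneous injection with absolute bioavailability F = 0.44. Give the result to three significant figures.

AUC_0→∞ = F × Dose / CL
        = 0.44 × 25 / 13.1 = 0.839695 mg/L·h

AUC = 0.840 mg/L·h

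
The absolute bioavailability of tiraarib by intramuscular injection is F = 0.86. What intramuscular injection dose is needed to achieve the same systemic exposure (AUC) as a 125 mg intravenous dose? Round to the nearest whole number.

D_intramuscular = 145 mg

For equal systemic exposure: F × D_ev = D_iv
D_ev = D_iv / F = 125 / 0.86 = 145.349 mg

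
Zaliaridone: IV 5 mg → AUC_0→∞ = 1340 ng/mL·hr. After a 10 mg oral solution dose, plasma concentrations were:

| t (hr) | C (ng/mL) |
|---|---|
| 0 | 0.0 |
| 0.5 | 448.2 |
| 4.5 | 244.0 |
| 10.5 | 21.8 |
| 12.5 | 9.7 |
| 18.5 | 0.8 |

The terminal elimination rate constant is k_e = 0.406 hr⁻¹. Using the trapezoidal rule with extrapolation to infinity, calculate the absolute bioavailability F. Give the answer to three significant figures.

Trapezoidal AUC_0→18.5 (oral solution):
  [0→0.5]: (0.0+448.2)/2 × 0.5 = 112.05
  [0.5→4.5]: (448.2+244.0)/2 × 4 = 1384.4
  [4.5→10.5]: (244.0+21.8)/2 × 6 = 797.4
  [10.5→12.5]: (21.8+9.7)/2 × 2 = 31.5
  [12.5→18.5]: (9.7+0.8)/2 × 6 = 31.5
  Sum = 2356.85 ng/mL·hr
Tail: C_last/k_e = 0.8/0.406 = 1.970
AUC_0→∞ (oral solution) = 2356.85 + 1.970 = 2358.82 ng/mL·hr
F = (AUC_ev/D_ev)/(AUC_iv/D_iv) = (2358.82/10)/(1340/5) = 235.882/268 = 0.8802

F = 0.880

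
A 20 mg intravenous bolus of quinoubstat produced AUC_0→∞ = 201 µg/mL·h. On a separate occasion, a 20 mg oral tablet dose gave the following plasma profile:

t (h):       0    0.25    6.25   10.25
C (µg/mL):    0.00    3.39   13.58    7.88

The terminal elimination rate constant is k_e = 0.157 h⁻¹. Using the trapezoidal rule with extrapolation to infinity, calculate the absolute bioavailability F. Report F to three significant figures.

F = 0.719

Trapezoidal AUC_0→10.25 (oral tablet):
  [0→0.25]: (0.00+3.39)/2 × 0.25 = 0.42375
  [0.25→6.25]: (3.39+13.58)/2 × 6 = 50.91
  [6.25→10.25]: (13.58+7.88)/2 × 4 = 42.92
  Sum = 94.25375 µg/mL·h
Tail: C_last/k_e = 7.88/0.157 = 50.191
AUC_0→∞ (oral tablet) = 94.25375 + 50.191 = 144.44475 µg/mL·h
F = (AUC_ev/D_ev)/(AUC_iv/D_iv) = (144.44475/20)/(201/20) = 7.2222375/10.05 = 0.7186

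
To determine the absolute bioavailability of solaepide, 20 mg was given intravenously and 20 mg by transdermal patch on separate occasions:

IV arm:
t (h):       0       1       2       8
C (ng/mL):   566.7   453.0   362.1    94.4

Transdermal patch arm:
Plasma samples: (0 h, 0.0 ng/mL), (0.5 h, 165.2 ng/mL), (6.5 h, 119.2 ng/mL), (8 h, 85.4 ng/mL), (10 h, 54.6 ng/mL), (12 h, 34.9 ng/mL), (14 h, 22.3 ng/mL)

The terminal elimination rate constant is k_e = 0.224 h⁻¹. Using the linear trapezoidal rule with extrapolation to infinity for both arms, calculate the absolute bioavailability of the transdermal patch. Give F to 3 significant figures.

F = 0.530

Trapezoidal AUC_0→8 (IV):
  [0→1]: (566.7+453.0)/2 × 1 = 509.85
  [1→2]: (453.0+362.1)/2 × 1 = 407.55
  [2→8]: (362.1+94.4)/2 × 6 = 1369.5
  Sum = 2286.9 ng/mL·h
IV tail: 94.4/0.224 = 421.429; AUC_iv,0→∞ = 2286.9 + 421.429 = 2708.329 ng/mL·h
Trapezoidal AUC_0→14 (transdermal patch):
  [0→0.5]: (0.0+165.2)/2 × 0.5 = 41.3
  [0.5→6.5]: (165.2+119.2)/2 × 6 = 853.2
  [6.5→8]: (119.2+85.4)/2 × 1.5 = 153.45
  [8→10]: (85.4+54.6)/2 × 2 = 140.0
  [10→12]: (54.6+34.9)/2 × 2 = 89.5
  [12→14]: (34.9+22.3)/2 × 2 = 57.2
  Sum = 1334.65 ng/mL·h
transdermal patch tail: 22.3/0.224 = 99.554; AUC_ev,0→∞ = 1334.65 + 99.554 = 1434.204 ng/mL·h
F = (AUC_ev/D_ev)/(AUC_iv/D_iv) = (1434.204/20)/(2708.329/20) = 71.7102/135.41645 = 0.5296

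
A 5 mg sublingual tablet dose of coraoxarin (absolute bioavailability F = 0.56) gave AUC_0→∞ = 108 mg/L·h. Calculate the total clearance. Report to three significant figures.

CL = 0.0259 L/h

CL = F × Dose / AUC_0→∞
   = 0.56 × 5 / 108 = 0.0259259 L/h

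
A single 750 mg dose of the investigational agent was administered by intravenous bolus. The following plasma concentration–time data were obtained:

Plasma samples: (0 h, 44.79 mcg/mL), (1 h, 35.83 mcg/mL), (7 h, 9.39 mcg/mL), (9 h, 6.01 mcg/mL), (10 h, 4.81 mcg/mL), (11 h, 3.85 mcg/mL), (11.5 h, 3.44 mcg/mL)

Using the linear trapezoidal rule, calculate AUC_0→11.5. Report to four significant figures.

AUC = 202.9 mcg/mL·h

Trapezoidal AUC_0→11.5:
  [0→1]: (44.79+35.83)/2 × 1 = 40.31
  [1→7]: (35.83+9.39)/2 × 6 = 135.66
  [7→9]: (9.39+6.01)/2 × 2 = 15.4
  [9→10]: (6.01+4.81)/2 × 1 = 5.41
  [10→11]: (4.81+3.85)/2 × 1 = 4.33
  [11→11.5]: (3.85+3.44)/2 × 0.5 = 1.8225
  Sum = 202.9325 mcg/mL·h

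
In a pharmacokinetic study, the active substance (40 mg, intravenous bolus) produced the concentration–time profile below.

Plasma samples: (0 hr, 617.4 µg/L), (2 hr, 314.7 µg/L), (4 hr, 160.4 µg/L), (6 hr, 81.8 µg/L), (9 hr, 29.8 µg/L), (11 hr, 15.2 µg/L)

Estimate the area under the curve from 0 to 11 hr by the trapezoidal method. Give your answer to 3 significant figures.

AUC = 1860 µg/L·hr

Trapezoidal AUC_0→11:
  [0→2]: (617.4+314.7)/2 × 2 = 932.1
  [2→4]: (314.7+160.4)/2 × 2 = 475.1
  [4→6]: (160.4+81.8)/2 × 2 = 242.2
  [6→9]: (81.8+29.8)/2 × 3 = 167.4
  [9→11]: (29.8+15.2)/2 × 2 = 45.0
  Sum = 1861.8 µg/L·hr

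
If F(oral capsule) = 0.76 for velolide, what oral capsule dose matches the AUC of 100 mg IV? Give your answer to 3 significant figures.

D_oral = 132 mg

For equal systemic exposure: F × D_ev = D_iv
D_ev = D_iv / F = 100 / 0.76 = 131.579 mg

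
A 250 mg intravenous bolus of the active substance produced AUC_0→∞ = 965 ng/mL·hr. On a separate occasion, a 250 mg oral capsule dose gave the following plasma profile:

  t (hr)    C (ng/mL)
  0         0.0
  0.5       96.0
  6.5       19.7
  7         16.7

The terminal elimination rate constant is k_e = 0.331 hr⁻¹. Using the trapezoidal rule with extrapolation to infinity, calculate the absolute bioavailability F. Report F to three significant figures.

Trapezoidal AUC_0→7 (oral capsule):
  [0→0.5]: (0.0+96.0)/2 × 0.5 = 24.0
  [0.5→6.5]: (96.0+19.7)/2 × 6 = 347.1
  [6.5→7]: (19.7+16.7)/2 × 0.5 = 9.1
  Sum = 380.2 ng/mL·hr
Tail: C_last/k_e = 16.7/0.331 = 50.453
AUC_0→∞ (oral capsule) = 380.2 + 50.453 = 430.653 ng/mL·hr
F = (AUC_ev/D_ev)/(AUC_iv/D_iv) = (430.653/250)/(965/250) = 1.722612/3.86 = 0.4463

F = 0.446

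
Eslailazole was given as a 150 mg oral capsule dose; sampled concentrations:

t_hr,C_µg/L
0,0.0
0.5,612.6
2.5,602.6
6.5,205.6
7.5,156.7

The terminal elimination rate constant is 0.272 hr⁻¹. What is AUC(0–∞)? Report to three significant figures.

AUC = 3740 µg/L·hr

Trapezoidal AUC_0→7.5:
  [0→0.5]: (0.0+612.6)/2 × 0.5 = 153.15
  [0.5→2.5]: (612.6+602.6)/2 × 2 = 1215.2
  [2.5→6.5]: (602.6+205.6)/2 × 4 = 1616.4
  [6.5→7.5]: (205.6+156.7)/2 × 1 = 181.15
  Sum = 3165.9 µg/L·hr
Extrapolated tail: C_last / k_e = 156.7 / 0.272 = 576.103
AUC_0→∞ = 3165.9 + 576.103 = 3742.003 µg/L·hr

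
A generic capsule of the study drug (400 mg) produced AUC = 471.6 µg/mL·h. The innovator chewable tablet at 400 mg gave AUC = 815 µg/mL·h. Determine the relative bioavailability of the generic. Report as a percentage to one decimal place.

F_rel = 57.9%

F_rel = (AUC_test/D_test) / (AUC_ref/D_ref)
      = (471.6/400) / (815/400)
      = 1.179 / 2.0375 = 0.5787 = 57.87%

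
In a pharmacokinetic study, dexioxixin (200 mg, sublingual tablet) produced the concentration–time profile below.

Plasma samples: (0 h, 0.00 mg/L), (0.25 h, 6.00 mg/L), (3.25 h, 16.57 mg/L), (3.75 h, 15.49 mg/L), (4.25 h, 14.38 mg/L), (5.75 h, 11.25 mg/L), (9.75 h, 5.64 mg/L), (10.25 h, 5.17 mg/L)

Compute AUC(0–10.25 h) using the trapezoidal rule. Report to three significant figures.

AUC = 106 mg/L·h

Trapezoidal AUC_0→10.25:
  [0→0.25]: (0.00+6.00)/2 × 0.25 = 0.75
  [0.25→3.25]: (6.00+16.57)/2 × 3 = 33.855
  [3.25→3.75]: (16.57+15.49)/2 × 0.5 = 8.015
  [3.75→4.25]: (15.49+14.38)/2 × 0.5 = 7.4675
  [4.25→5.75]: (14.38+11.25)/2 × 1.5 = 19.2225
  [5.75→9.75]: (11.25+5.64)/2 × 4 = 33.78
  [9.75→10.25]: (5.64+5.17)/2 × 0.5 = 2.7025
  Sum = 105.7925 mg/L·h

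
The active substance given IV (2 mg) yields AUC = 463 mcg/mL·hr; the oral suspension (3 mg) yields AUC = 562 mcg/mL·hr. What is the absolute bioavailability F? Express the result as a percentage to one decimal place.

F = (AUC_ev / D_ev) / (AUC_iv / D_iv)
  = (562/3) / (463/2)
  = 187.333 / 231.5 = 0.8092
  = 80.92%

F = 80.9%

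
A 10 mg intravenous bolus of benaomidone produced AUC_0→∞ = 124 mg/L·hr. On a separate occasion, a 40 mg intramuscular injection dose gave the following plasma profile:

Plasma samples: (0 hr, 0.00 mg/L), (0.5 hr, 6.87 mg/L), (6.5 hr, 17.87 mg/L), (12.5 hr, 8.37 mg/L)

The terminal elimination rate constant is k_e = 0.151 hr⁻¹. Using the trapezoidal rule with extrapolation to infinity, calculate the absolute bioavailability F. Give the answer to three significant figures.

Trapezoidal AUC_0→12.5 (intramuscular injection):
  [0→0.5]: (0.00+6.87)/2 × 0.5 = 1.7175
  [0.5→6.5]: (6.87+17.87)/2 × 6 = 74.22
  [6.5→12.5]: (17.87+8.37)/2 × 6 = 78.72
  Sum = 154.6575 mg/L·hr
Tail: C_last/k_e = 8.37/0.151 = 55.430
AUC_0→∞ (intramuscular injection) = 154.6575 + 55.430 = 210.0875 mg/L·hr
F = (AUC_ev/D_ev)/(AUC_iv/D_iv) = (210.0875/40)/(124/10) = 5.2521875/12.4 = 0.4236

F = 0.424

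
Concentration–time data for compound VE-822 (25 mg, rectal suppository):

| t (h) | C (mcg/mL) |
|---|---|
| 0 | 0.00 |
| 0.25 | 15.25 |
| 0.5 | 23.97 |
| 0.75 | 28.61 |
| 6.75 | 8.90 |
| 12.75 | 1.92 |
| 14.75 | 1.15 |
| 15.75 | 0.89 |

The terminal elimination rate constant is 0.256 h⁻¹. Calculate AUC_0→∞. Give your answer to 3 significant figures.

AUC = 166 mcg/mL·h

Trapezoidal AUC_0→15.75:
  [0→0.25]: (0.00+15.25)/2 × 0.25 = 1.90625
  [0.25→0.5]: (15.25+23.97)/2 × 0.25 = 4.9025
  [0.5→0.75]: (23.97+28.61)/2 × 0.25 = 6.5725
  [0.75→6.75]: (28.61+8.90)/2 × 6 = 112.53
  [6.75→12.75]: (8.90+1.92)/2 × 6 = 32.46
  [12.75→14.75]: (1.92+1.15)/2 × 2 = 3.07
  [14.75→15.75]: (1.15+0.89)/2 × 1 = 1.02
  Sum = 162.46125 mcg/mL·h
Extrapolated tail: C_last / k_e = 0.89 / 0.256 = 3.477
AUC_0→∞ = 162.46125 + 3.477 = 165.93825 mcg/mL·h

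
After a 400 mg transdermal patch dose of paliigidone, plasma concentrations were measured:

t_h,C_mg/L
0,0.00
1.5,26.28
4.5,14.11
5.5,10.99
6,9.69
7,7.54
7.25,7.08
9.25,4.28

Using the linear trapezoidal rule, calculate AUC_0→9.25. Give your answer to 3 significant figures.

Trapezoidal AUC_0→9.25:
  [0→1.5]: (0.00+26.28)/2 × 1.5 = 19.71
  [1.5→4.5]: (26.28+14.11)/2 × 3 = 60.585
  [4.5→5.5]: (14.11+10.99)/2 × 1 = 12.55
  [5.5→6]: (10.99+9.69)/2 × 0.5 = 5.17
  [6→7]: (9.69+7.54)/2 × 1 = 8.615
  [7→7.25]: (7.54+7.08)/2 × 0.25 = 1.8275
  [7.25→9.25]: (7.08+4.28)/2 × 2 = 11.36
  Sum = 119.8175 mg/L·h

AUC = 120 mg/L·h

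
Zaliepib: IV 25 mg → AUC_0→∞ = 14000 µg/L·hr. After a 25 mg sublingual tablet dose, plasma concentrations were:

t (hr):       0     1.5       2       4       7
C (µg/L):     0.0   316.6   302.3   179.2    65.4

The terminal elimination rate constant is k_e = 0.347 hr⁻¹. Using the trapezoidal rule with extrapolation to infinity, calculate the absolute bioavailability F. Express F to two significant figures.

F = 0.10

Trapezoidal AUC_0→7 (sublingual tablet):
  [0→1.5]: (0.0+316.6)/2 × 1.5 = 237.45
  [1.5→2]: (316.6+302.3)/2 × 0.5 = 154.725
  [2→4]: (302.3+179.2)/2 × 2 = 481.5
  [4→7]: (179.2+65.4)/2 × 3 = 366.9
  Sum = 1240.575 µg/L·hr
Tail: C_last/k_e = 65.4/0.347 = 188.473
AUC_0→∞ (sublingual tablet) = 1240.575 + 188.473 = 1429.048 µg/L·hr
F = (AUC_ev/D_ev)/(AUC_iv/D_iv) = (1429.048/25)/(14000/25) = 57.16192/560 = 0.1021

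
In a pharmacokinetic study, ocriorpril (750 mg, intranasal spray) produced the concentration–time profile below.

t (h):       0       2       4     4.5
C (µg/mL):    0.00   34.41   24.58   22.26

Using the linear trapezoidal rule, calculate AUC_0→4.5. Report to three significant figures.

AUC = 105 µg/mL·h

Trapezoidal AUC_0→4.5:
  [0→2]: (0.00+34.41)/2 × 2 = 34.41
  [2→4]: (34.41+24.58)/2 × 2 = 58.99
  [4→4.5]: (24.58+22.26)/2 × 0.5 = 11.71
  Sum = 105.11 µg/mL·h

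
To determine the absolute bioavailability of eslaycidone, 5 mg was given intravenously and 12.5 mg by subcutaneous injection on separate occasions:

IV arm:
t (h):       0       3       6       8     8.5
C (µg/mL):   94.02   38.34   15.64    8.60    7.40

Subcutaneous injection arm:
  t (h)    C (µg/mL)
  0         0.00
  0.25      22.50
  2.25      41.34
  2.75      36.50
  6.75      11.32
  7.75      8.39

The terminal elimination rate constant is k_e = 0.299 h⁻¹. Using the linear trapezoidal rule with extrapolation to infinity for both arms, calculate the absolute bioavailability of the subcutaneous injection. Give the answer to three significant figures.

F = 0.264

Trapezoidal AUC_0→8.5 (IV):
  [0→3]: (94.02+38.34)/2 × 3 = 198.54
  [3→6]: (38.34+15.64)/2 × 3 = 80.97
  [6→8]: (15.64+8.60)/2 × 2 = 24.24
  [8→8.5]: (8.60+7.40)/2 × 0.5 = 4.0
  Sum = 307.75 µg/mL·h
IV tail: 7.40/0.299 = 24.749; AUC_iv,0→∞ = 307.75 + 24.749 = 332.499 µg/mL·h
Trapezoidal AUC_0→7.75 (subcutaneous injection):
  [0→0.25]: (0.00+22.50)/2 × 0.25 = 2.8125
  [0.25→2.25]: (22.50+41.34)/2 × 2 = 63.84
  [2.25→2.75]: (41.34+36.50)/2 × 0.5 = 19.46
  [2.75→6.75]: (36.50+11.32)/2 × 4 = 95.64
  [6.75→7.75]: (11.32+8.39)/2 × 1 = 9.855
  Sum = 191.6075 µg/mL·h
subcutaneous injection tail: 8.39/0.299 = 28.060; AUC_ev,0→∞ = 191.6075 + 28.060 = 219.6675 µg/mL·h
F = (AUC_ev/D_ev)/(AUC_iv/D_iv) = (219.6675/12.5)/(332.499/5) = 17.5734/66.4998 = 0.2643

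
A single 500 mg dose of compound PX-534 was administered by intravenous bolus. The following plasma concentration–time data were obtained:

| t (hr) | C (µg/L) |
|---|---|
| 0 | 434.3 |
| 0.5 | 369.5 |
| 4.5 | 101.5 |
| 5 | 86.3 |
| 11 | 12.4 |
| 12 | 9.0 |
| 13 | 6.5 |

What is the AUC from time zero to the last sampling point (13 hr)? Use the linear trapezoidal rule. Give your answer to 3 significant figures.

Trapezoidal AUC_0→13:
  [0→0.5]: (434.3+369.5)/2 × 0.5 = 200.95
  [0.5→4.5]: (369.5+101.5)/2 × 4 = 942.0
  [4.5→5]: (101.5+86.3)/2 × 0.5 = 46.95
  [5→11]: (86.3+12.4)/2 × 6 = 296.1
  [11→12]: (12.4+9.0)/2 × 1 = 10.7
  [12→13]: (9.0+6.5)/2 × 1 = 7.75
  Sum = 1504.45 µg/L·hr

AUC = 1500 µg/L·hr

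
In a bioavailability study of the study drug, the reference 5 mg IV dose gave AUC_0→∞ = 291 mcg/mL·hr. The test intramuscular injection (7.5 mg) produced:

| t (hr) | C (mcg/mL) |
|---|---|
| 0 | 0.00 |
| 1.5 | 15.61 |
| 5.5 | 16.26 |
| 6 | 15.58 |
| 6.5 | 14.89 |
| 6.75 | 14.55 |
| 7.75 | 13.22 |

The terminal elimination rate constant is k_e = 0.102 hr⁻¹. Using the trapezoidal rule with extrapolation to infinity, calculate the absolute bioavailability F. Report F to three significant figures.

Trapezoidal AUC_0→7.75 (intramuscular injection):
  [0→1.5]: (0.00+15.61)/2 × 1.5 = 11.7075
  [1.5→5.5]: (15.61+16.26)/2 × 4 = 63.74
  [5.5→6]: (16.26+15.58)/2 × 0.5 = 7.96
  [6→6.5]: (15.58+14.89)/2 × 0.5 = 7.6175
  [6.5→6.75]: (14.89+14.55)/2 × 0.25 = 3.68
  [6.75→7.75]: (14.55+13.22)/2 × 1 = 13.885
  Sum = 108.59 mcg/mL·hr
Tail: C_last/k_e = 13.22/0.102 = 129.608
AUC_0→∞ (intramuscular injection) = 108.59 + 129.608 = 238.198 mcg/mL·hr
F = (AUC_ev/D_ev)/(AUC_iv/D_iv) = (238.198/7.5)/(291/5) = 31.7597/58.2 = 0.5457

F = 0.546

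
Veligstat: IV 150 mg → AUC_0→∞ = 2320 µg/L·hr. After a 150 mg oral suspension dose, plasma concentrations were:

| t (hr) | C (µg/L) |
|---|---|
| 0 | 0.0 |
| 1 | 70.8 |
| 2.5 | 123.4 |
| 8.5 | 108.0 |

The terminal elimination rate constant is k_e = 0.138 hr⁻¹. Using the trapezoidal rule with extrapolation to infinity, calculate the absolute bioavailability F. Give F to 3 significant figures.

Trapezoidal AUC_0→8.5 (oral suspension):
  [0→1]: (0.0+70.8)/2 × 1 = 35.4
  [1→2.5]: (70.8+123.4)/2 × 1.5 = 145.65
  [2.5→8.5]: (123.4+108.0)/2 × 6 = 694.2
  Sum = 875.25 µg/L·hr
Tail: C_last/k_e = 108.0/0.138 = 782.609
AUC_0→∞ (oral suspension) = 875.25 + 782.609 = 1657.859 µg/L·hr
F = (AUC_ev/D_ev)/(AUC_iv/D_iv) = (1657.859/150)/(2320/150) = 11.0524/15.4667 = 0.7146

F = 0.715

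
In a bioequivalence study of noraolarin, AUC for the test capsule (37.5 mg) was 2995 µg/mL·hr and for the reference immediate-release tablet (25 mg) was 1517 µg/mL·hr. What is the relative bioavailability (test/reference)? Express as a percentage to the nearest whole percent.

F_rel = (AUC_test/D_test) / (AUC_ref/D_ref)
      = (2995/37.5) / (1517/25)
      = 79.8667 / 60.68 = 1.3162 = 131.62%

F_rel = 132%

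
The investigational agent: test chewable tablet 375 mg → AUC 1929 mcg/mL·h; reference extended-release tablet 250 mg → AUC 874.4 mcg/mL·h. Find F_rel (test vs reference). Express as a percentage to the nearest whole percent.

F_rel = (AUC_test/D_test) / (AUC_ref/D_ref)
      = (1929/375) / (874.4/250)
      = 5.144 / 3.4976 = 1.4707 = 147.07%

F_rel = 147%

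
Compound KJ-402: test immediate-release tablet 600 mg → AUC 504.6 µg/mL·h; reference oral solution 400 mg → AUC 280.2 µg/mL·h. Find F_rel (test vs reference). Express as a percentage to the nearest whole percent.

F_rel = 120%

F_rel = (AUC_test/D_test) / (AUC_ref/D_ref)
      = (504.6/600) / (280.2/400)
      = 0.841 / 0.7005 = 1.2006 = 120.06%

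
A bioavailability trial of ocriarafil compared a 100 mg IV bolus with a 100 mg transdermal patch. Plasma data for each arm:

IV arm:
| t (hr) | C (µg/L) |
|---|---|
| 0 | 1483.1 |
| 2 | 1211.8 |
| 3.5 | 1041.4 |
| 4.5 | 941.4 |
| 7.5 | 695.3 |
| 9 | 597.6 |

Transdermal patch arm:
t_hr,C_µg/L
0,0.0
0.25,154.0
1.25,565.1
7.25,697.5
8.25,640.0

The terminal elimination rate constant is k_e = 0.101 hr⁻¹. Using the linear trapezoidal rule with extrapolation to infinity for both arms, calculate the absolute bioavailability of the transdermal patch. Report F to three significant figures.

F = 0.759

Trapezoidal AUC_0→9 (IV):
  [0→2]: (1483.1+1211.8)/2 × 2 = 2694.9
  [2→3.5]: (1211.8+1041.4)/2 × 1.5 = 1689.9
  [3.5→4.5]: (1041.4+941.4)/2 × 1 = 991.4
  [4.5→7.5]: (941.4+695.3)/2 × 3 = 2455.05
  [7.5→9]: (695.3+597.6)/2 × 1.5 = 969.675
  Sum = 8800.925 µg/L·hr
IV tail: 597.6/0.101 = 5916.832; AUC_iv,0→∞ = 8800.925 + 5916.832 = 14717.757 µg/L·hr
Trapezoidal AUC_0→8.25 (transdermal patch):
  [0→0.25]: (0.0+154.0)/2 × 0.25 = 19.25
  [0.25→1.25]: (154.0+565.1)/2 × 1 = 359.55
  [1.25→7.25]: (565.1+697.5)/2 × 6 = 3787.8
  [7.25→8.25]: (697.5+640.0)/2 × 1 = 668.75
  Sum = 4835.35 µg/L·hr
transdermal patch tail: 640.0/0.101 = 6336.634; AUC_ev,0→∞ = 4835.35 + 6336.634 = 11171.984 µg/L·hr
F = (AUC_ev/D_ev)/(AUC_iv/D_iv) = (11171.984/100)/(14717.757/100) = 111.71984/147.17757 = 0.7591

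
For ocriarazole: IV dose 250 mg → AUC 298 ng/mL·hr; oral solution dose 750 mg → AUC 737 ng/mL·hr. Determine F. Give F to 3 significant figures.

F = (AUC_ev / D_ev) / (AUC_iv / D_iv)
  = (737/750) / (298/250)
  = 0.982667 / 1.192 = 0.8244

F = 0.824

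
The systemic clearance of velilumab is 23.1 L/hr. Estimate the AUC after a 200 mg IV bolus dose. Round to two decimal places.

AUC_0→∞ = Dose_iv / CL
        = 200 / 23.1 = 8.65801 mg/L·hr

AUC = 8.66 mg/L·hr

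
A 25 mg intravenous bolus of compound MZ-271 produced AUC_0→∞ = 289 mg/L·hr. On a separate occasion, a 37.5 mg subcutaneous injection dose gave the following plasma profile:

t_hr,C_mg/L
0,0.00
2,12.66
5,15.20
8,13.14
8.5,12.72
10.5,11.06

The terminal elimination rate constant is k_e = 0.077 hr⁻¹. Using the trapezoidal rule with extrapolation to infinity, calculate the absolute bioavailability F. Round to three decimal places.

Trapezoidal AUC_0→10.5 (subcutaneous injection):
  [0→2]: (0.00+12.66)/2 × 2 = 12.66
  [2→5]: (12.66+15.20)/2 × 3 = 41.79
  [5→8]: (15.20+13.14)/2 × 3 = 42.51
  [8→8.5]: (13.14+12.72)/2 × 0.5 = 6.465
  [8.5→10.5]: (12.72+11.06)/2 × 2 = 23.78
  Sum = 127.205 mg/L·hr
Tail: C_last/k_e = 11.06/0.077 = 143.636
AUC_0→∞ (subcutaneous injection) = 127.205 + 143.636 = 270.841 mg/L·hr
F = (AUC_ev/D_ev)/(AUC_iv/D_iv) = (270.841/37.5)/(289/25) = 7.22243/11.56 = 0.6248

F = 0.625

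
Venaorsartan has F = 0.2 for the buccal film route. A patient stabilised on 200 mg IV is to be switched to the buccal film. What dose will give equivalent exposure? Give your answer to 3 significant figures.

D_buccal = 1000 mg

For equal systemic exposure: F × D_ev = D_iv
D_ev = D_iv / F = 200 / 0.2 = 1000 mg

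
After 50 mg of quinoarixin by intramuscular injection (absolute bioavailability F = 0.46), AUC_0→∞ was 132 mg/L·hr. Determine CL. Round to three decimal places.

CL = F × Dose / AUC_0→∞
   = 0.46 × 50 / 132 = 0.174242 L/hr

CL = 0.174 L/hr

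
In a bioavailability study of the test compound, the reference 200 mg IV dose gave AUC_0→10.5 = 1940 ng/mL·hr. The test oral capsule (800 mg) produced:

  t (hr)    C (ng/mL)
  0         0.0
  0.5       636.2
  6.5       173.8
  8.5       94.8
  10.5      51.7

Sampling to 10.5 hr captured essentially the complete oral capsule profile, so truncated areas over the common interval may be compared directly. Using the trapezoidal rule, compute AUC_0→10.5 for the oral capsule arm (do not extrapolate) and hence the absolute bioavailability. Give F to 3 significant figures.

Trapezoidal AUC_0→10.5 (oral capsule):
  [0→0.5]: (0.0+636.2)/2 × 0.5 = 159.05
  [0.5→6.5]: (636.2+173.8)/2 × 6 = 2430.0
  [6.5→8.5]: (173.8+94.8)/2 × 2 = 268.6
  [8.5→10.5]: (94.8+51.7)/2 × 2 = 146.5
  Sum = 3004.15 ng/mL·hr
F = (AUC_ev/D_ev)/(AUC_iv/D_iv) = (3004.15/800)/(1940/200) = 3.7551875/9.7 = 0.3871

F = 0.387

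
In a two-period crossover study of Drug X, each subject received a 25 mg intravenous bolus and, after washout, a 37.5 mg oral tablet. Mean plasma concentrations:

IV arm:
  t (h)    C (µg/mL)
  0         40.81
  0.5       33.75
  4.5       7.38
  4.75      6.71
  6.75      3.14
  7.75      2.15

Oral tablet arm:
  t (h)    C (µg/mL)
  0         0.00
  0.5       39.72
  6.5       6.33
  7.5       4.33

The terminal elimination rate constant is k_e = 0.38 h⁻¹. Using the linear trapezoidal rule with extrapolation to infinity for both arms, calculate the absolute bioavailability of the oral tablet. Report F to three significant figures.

F = 0.909

Trapezoidal AUC_0→7.75 (IV):
  [0→0.5]: (40.81+33.75)/2 × 0.5 = 18.64
  [0.5→4.5]: (33.75+7.38)/2 × 4 = 82.26
  [4.5→4.75]: (7.38+6.71)/2 × 0.25 = 1.76125
  [4.75→6.75]: (6.71+3.14)/2 × 2 = 9.85
  [6.75→7.75]: (3.14+2.15)/2 × 1 = 2.645
  Sum = 115.15625 µg/mL·h
IV tail: 2.15/0.38 = 5.658; AUC_iv,0→∞ = 115.15625 + 5.658 = 120.81425 µg/mL·h
Trapezoidal AUC_0→7.5 (oral tablet):
  [0→0.5]: (0.00+39.72)/2 × 0.5 = 9.93
  [0.5→6.5]: (39.72+6.33)/2 × 6 = 138.15
  [6.5→7.5]: (6.33+4.33)/2 × 1 = 5.33
  Sum = 153.41 µg/mL·h
oral tablet tail: 4.33/0.38 = 11.395; AUC_ev,0→∞ = 153.41 + 11.395 = 164.805 µg/mL·h
F = (AUC_ev/D_ev)/(AUC_iv/D_iv) = (164.805/37.5)/(120.81425/25) = 4.3948/4.83257 = 0.9094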